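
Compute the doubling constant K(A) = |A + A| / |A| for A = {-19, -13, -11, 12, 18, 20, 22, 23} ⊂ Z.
K = |A + A| / |A| = 31/8

Enumerate A + A = {a + b : a, b ∈ A}. With |A| = 8, there are |A|^2 = 64 ordered sum pairs; collecting distinct values, A + A = {-38, -32, -30, -26, -24, -22, -7, -1, 1, 3, 4, 5, 7, 9, 10, 11, 12, 24, 30, 32, 34, 35, 36, 38, 40, 41, 42, 43, 44, 45, 46}, so |A + A| = 31. Thus K = 31/8. For comparison, the minimum possible |A + A| over all 8-element sets is 2·8 − 1 = 15 (so min K = 15/8), attained only by arithmetic progressions.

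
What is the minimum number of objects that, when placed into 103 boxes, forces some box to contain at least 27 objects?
n = (27 − 1)·103 + 1 = 2679

By the generalised pigeonhole principle, to guarantee some box contains ≥ r objects we need more than (r − 1) · k objects total. Threshold: n = (r − 1) · k + 1. With r = 27 and k = 103: n = 26 · 103 + 1 = 2678 + 1 = 2679. For n = 2678 = 26 · 103, we can put exactly 26 objects in every box, avoiding 27 in any single one — so 2679 is tight.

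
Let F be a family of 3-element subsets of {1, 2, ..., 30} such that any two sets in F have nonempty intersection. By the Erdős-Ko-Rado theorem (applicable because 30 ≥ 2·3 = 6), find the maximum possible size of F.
max |F| = C(29, 2) = 406

The Erdős-Ko-Rado theorem states: for n ≥ 2k, an intersecting family of k-subsets of an n-element set has size at most C(n − 1, k − 1), with equality for 'star' families {A ⊆ [n] : |A| = k, i ∈ A} (fix an element i). For n = 30, k = 3: C(29, 2) = 406.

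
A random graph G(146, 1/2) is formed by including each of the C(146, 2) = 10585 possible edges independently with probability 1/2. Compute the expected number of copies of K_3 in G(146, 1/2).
E[# K_3] = C(146, 3) · (1/2)^C(3, 2) = 508080 / 2^3 = 63510

For each 3-subset S of vertices (there are C(146, 3) = 508080 such S), let X_S = 1 if S induces a K_3 (all C(3, 2) = 3 edges present). Then P(X_S = 1) = (1/2)^3 = 1/8. By linearity of expectation, E[# K_3] = C(146, 3) · (1/2)^3 = 508080 / 8 = 63510.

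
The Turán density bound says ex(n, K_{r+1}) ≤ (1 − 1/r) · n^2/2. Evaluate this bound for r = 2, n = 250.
Turán density bound = (1/2) · 250^2/2 = 15625

Turán's theorem: ex(n, K_{r+1}) is achieved by the complete r-partite Turán graph T(n, r) with parts as balanced as possible, and is at most (1 − 1/r) · n^2/2. For r = 2, n = 250: the density bound is (1/2) · 62500/2 = 15625. Since 2 ∣ 250, the Turán graph T(250, 2) has parts of equal size 125, and its edge count e(T(250, 2)) = 15625 attains the density bound exactly.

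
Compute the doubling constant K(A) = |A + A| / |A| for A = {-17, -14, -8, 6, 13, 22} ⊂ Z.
K = |A + A| / |A| = 20/6 = 10/3

Enumerate A + A = {a + b : a, b ∈ A}. With |A| = 6, there are |A|^2 = 36 ordered sum pairs; collecting distinct values, A + A = {-34, -31, -28, -25, -22, -16, -11, -8, -4, -2, -1, 5, 8, 12, 14, 19, 26, 28, 35, 44}, so |A + A| = 20. Thus K = 20/6 = 10/3. For comparison, the minimum possible |A + A| over all 6-element sets is 2·6 − 1 = 11 (so min K = 11/6), attained only by arithmetic progressions.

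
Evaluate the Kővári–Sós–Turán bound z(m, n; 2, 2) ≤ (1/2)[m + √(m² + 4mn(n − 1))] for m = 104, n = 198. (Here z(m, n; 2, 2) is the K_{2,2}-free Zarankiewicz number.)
z(104, 198; 2, 2) ≤ (1/2)[104 + √(104² + 4·104·198·197)] = (1/2)[104 + √16237312] = 2066.7774

Kővári–Sós–Turán: let r_1, ..., r_104 be the row sums and z = Σ r_i the total number of 1s. Each pair of columns can share at most one row with both entries 1 (else a 2×2 all-ones block appears), so Σ_i C(r_i, 2) ≤ C(198, 2) = 19503. By convexity Σ_i C(r_i, 2) ≥ 104·C(z/104, 2) = z(z − 104)/(2·104), giving z² − 104z − 104·198·197 ≤ 0 and hence z ≤ (1/2)[104 + √(10816 + 4·4056624)] = (1/2)[104 + √16237312] ≈ (1/2)(104 + 4029.5548) = 2066.7774.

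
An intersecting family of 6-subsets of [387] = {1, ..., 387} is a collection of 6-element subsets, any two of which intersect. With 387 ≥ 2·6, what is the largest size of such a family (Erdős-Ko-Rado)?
max |F| = C(386, 5) = 69576110912

The Erdős-Ko-Rado theorem states: for n ≥ 2k, an intersecting family of k-subsets of an n-element set has size at most C(n − 1, k − 1), with equality for 'star' families {A ⊆ [n] : |A| = k, i ∈ A} (fix an element i). For n = 387, k = 6: C(386, 5) = 69576110912.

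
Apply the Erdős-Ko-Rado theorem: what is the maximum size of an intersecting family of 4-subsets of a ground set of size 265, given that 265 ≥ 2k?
max |F| = C(264, 3) = 3031864

The Erdős-Ko-Rado theorem states: for n ≥ 2k, an intersecting family of k-subsets of an n-element set has size at most C(n − 1, k − 1), with equality for 'star' families {A ⊆ [n] : |A| = k, i ∈ A} (fix an element i). For n = 265, k = 4: C(264, 3) = 3031864.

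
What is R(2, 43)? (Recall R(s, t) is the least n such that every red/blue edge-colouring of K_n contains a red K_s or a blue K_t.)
R(2, 43) = 43

R(2, k) = k for all k ≥ 2: in a 2-colouring of K_k, either some edge is red (a red K_2) or all edges are blue (a blue K_k). And K_{42} coloured all-blue has no blue K_43, so R(2, 43) > 42. Hence R(2, 43) = 43.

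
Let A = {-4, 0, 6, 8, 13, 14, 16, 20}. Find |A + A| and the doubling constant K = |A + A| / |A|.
K = |A + A| / |A| = 28/8 = 7/2

Enumerate A + A = {a + b : a, b ∈ A}. With |A| = 8, there are |A|^2 = 64 ordered sum pairs; collecting distinct values, A + A = {-8, -4, 0, 2, 4, 6, 8, 9, 10, 12, 13, 14, 16, 19, 20, 21, 22, 24, 26, 27, 28, 29, 30, 32, 33, 34, 36, 40}, so |A + A| = 28. Thus K = 28/8 = 7/2. For comparison, the minimum possible |A + A| over all 8-element sets is 2·8 − 1 = 15 (so min K = 15/8), attained only by arithmetic progressions.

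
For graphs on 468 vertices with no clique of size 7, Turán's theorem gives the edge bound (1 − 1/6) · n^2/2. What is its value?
Turán density bound = (5/6) · 468^2/2 = 91260

Turán's theorem: ex(n, K_{r+1}) is achieved by the complete r-partite Turán graph T(n, r) with parts as balanced as possible, and is at most (1 − 1/r) · n^2/2. For r = 6, n = 468: the density bound is (5/6) · 219024/2 = 91260. Since 6 ∣ 468, the Turán graph T(468, 6) has parts of equal size 78, and its edge count e(T(468, 6)) = 91260 attains the density bound exactly.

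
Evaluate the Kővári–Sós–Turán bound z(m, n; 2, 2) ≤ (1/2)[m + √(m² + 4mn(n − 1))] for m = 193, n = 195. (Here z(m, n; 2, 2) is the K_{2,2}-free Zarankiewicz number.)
z(193, 195; 2, 2) ≤ (1/2)[193 + √(193² + 4·193·195·194)] = (1/2)[193 + √29242009] = 2800.294

Kővári–Sós–Turán: let r_1, ..., r_193 be the row sums and z = Σ r_i the total number of 1s. Each pair of columns can share at most one row with both entries 1 (else a 2×2 all-ones block appears), so Σ_i C(r_i, 2) ≤ C(195, 2) = 18915. By convexity Σ_i C(r_i, 2) ≥ 193·C(z/193, 2) = z(z − 193)/(2·193), giving z² − 193z − 193·195·194 ≤ 0 and hence z ≤ (1/2)[193 + √(37249 + 4·7301190)] = (1/2)[193 + √29242009] ≈ (1/2)(193 + 5407.5881) = 2800.294.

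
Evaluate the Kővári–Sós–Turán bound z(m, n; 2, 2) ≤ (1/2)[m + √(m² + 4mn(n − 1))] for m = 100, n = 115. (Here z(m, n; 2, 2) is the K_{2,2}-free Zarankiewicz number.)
z(100, 115; 2, 2) ≤ (1/2)[100 + √(100² + 4·100·115·114)] = (1/2)[100 + √5254000] = 1196.0803

Kővári–Sós–Turán: let r_1, ..., r_100 be the row sums and z = Σ r_i the total number of 1s. Each pair of columns can share at most one row with both entries 1 (else a 2×2 all-ones block appears), so Σ_i C(r_i, 2) ≤ C(115, 2) = 6555. By convexity Σ_i C(r_i, 2) ≥ 100·C(z/100, 2) = z(z − 100)/(2·100), giving z² − 100z − 100·115·114 ≤ 0 and hence z ≤ (1/2)[100 + √(10000 + 4·1311000)] = (1/2)[100 + √5254000] ≈ (1/2)(100 + 2292.1606) = 1196.0803.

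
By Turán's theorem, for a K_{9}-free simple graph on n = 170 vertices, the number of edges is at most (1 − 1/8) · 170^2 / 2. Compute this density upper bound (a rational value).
Turán density bound = (7/8) · 170^2/2 = 50575/4 ≈ 12643.75

Turán's theorem: ex(n, K_{r+1}) is achieved by the complete r-partite Turán graph T(n, r) with parts as balanced as possible, and is at most (1 − 1/r) · n^2/2. For r = 8, n = 170: the density bound is (7/8) · 28900/2 = 50575/4 ≈ 12643.75. The integer-valued extremum is e(T(170, 8)) = 12643, which is strictly less than the density bound 50575/4 since 8 ∤ 170 (the parts of T(170, 8) cannot all be equal).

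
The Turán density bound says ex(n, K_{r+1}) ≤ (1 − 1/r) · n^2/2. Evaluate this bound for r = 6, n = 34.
Turán density bound = (5/6) · 34^2/2 = 1445/3 ≈ 481.6667

Turán's theorem: ex(n, K_{r+1}) is achieved by the complete r-partite Turán graph T(n, r) with parts as balanced as possible, and is at most (1 − 1/r) · n^2/2. For r = 6, n = 34: the density bound is (5/6) · 1156/2 = 1445/3 ≈ 481.6667. The integer-valued extremum is e(T(34, 6)) = 481, which is strictly less than the density bound 1445/3 since 6 ∤ 34 (the parts of T(34, 6) cannot all be equal).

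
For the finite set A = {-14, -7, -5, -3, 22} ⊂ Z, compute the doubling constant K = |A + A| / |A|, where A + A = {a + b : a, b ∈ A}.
K = |A + A| / |A| = 14/5

Enumerate A + A = {a + b : a, b ∈ A}. With |A| = 5, there are |A|^2 = 25 ordered sum pairs; collecting distinct values, A + A = {-28, -21, -19, -17, -14, -12, -10, -8, -6, 8, 15, 17, 19, 44}, so |A + A| = 14. Thus K = 14/5. For comparison, the minimum possible |A + A| over all 5-element sets is 2·5 − 1 = 9 (so min K = 9/5), attained only by arithmetic progressions.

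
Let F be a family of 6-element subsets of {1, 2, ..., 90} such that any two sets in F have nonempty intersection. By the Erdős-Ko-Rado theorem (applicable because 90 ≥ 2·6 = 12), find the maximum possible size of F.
max |F| = C(89, 5) = 41507642

The Erdős-Ko-Rado theorem states: for n ≥ 2k, an intersecting family of k-subsets of an n-element set has size at most C(n − 1, k − 1), with equality for 'star' families {A ⊆ [n] : |A| = k, i ∈ A} (fix an element i). For n = 90, k = 6: C(89, 5) = 41507642.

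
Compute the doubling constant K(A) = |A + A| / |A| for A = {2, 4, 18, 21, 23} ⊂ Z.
K = |A + A| / |A| = 14/5

Enumerate A + A = {a + b : a, b ∈ A}. With |A| = 5, there are |A|^2 = 25 ordered sum pairs; collecting distinct values, A + A = {4, 6, 8, 20, 22, 23, 25, 27, 36, 39, 41, 42, 44, 46}, so |A + A| = 14. Thus K = 14/5. For comparison, the minimum possible |A + A| over all 5-element sets is 2·5 − 1 = 9 (so min K = 9/5), attained only by arithmetic progressions.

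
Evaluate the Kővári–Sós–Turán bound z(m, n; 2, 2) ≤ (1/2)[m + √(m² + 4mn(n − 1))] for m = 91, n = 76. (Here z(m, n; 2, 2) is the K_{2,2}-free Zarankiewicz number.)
z(91, 76; 2, 2) ≤ (1/2)[91 + √(91² + 4·91·76·75)] = (1/2)[91 + √2083081] = 767.1441

Kővári–Sós–Turán: let r_1, ..., r_91 be the row sums and z = Σ r_i the total number of 1s. Each pair of columns can share at most one row with both entries 1 (else a 2×2 all-ones block appears), so Σ_i C(r_i, 2) ≤ C(76, 2) = 2850. By convexity Σ_i C(r_i, 2) ≥ 91·C(z/91, 2) = z(z − 91)/(2·91), giving z² − 91z − 91·76·75 ≤ 0 and hence z ≤ (1/2)[91 + √(8281 + 4·518700)] = (1/2)[91 + √2083081] ≈ (1/2)(91 + 1443.2883) = 767.1441.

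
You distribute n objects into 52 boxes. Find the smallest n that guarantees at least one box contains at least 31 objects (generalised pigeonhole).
n = (31 − 1)·52 + 1 = 1561

By the generalised pigeonhole principle, to guarantee some box contains ≥ r objects we need more than (r − 1) · k objects total. Threshold: n = (r − 1) · k + 1. With r = 31 and k = 52: n = 30 · 52 + 1 = 1560 + 1 = 1561. For n = 1560 = 30 · 52, we can put exactly 30 objects in every box, avoiding 31 in any single one — so 1561 is tight.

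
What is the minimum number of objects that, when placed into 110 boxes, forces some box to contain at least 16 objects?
n = (16 − 1)·110 + 1 = 1651

By the generalised pigeonhole principle, to guarantee some box contains ≥ r objects we need more than (r − 1) · k objects total. Threshold: n = (r − 1) · k + 1. With r = 16 and k = 110: n = 15 · 110 + 1 = 1650 + 1 = 1651. For n = 1650 = 15 · 110, we can put exactly 15 objects in every box, avoiding 16 in any single one — so 1651 is tight.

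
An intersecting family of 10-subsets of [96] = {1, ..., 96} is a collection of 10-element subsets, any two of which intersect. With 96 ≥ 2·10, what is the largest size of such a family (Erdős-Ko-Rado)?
max |F| = C(95, 9) = 1174992339235

Erdős-Ko-Rado (1961): when n ≥ 2k, max |F| = C(n−1, k−1). The bound is attained by the star {A : i ∈ A} for any fixed i ∈ [n]. Here C(96−1, 10−1) = C(95, 9) = 1174992339235.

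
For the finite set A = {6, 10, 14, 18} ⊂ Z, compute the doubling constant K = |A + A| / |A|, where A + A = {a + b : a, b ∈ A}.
K = |A + A| / |A| = 7/4

Enumerate A + A = {a + b : a, b ∈ A}. With |A| = 4, there are |A|^2 = 16 ordered sum pairs; collecting distinct values, A + A = {12, 16, 20, 24, 28, 32, 36}, so |A + A| = 7. Thus K = 7/4. Here |A + A| = 2|A| − 1 = 7, the minimum possible — so K = 7/4 is minimal, which holds iff A is an arithmetic progression.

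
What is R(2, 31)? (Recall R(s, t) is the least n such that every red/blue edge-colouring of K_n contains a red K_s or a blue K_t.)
R(2, 31) = 31

R(2, k) = k for all k ≥ 2: in a 2-colouring of K_k, either some edge is red (a red K_2) or all edges are blue (a blue K_k). And K_{30} coloured all-blue has no blue K_31, so R(2, 31) > 30. Hence R(2, 31) = 31.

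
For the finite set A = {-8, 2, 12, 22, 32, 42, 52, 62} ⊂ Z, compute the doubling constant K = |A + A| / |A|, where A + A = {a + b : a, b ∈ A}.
K = |A + A| / |A| = 15/8

Enumerate A + A = {a + b : a, b ∈ A}. With |A| = 8, there are |A|^2 = 64 ordered sum pairs; collecting distinct values, A + A = {-16, -6, 4, 14, 24, 34, 44, 54, 64, 74, 84, 94, 104, 114, 124}, so |A + A| = 15. Thus K = 15/8. Here |A + A| = 2|A| − 1 = 15, the minimum possible — so K = 15/8 is minimal, which holds iff A is an arithmetic progression.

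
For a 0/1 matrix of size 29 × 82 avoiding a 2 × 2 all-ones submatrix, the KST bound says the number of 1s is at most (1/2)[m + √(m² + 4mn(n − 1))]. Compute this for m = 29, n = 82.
z(29, 82; 2, 2) ≤ (1/2)[29 + √(29² + 4·29·82·81)] = (1/2)[29 + √771313] = 453.6221

Kővári–Sós–Turán: let r_1, ..., r_29 be the row sums and z = Σ r_i the total number of 1s. Each pair of columns can share at most one row with both entries 1 (else a 2×2 all-ones block appears), so Σ_i C(r_i, 2) ≤ C(82, 2) = 3321. By convexity Σ_i C(r_i, 2) ≥ 29·C(z/29, 2) = z(z − 29)/(2·29), giving z² − 29z − 29·82·81 ≤ 0 and hence z ≤ (1/2)[29 + √(841 + 4·192618)] = (1/2)[29 + √771313] ≈ (1/2)(29 + 878.2443) = 453.6221.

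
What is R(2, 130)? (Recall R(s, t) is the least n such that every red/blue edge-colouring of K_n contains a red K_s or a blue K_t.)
R(2, 130) = 130

R(2, k) = k for all k ≥ 2: in a 2-colouring of K_k, either some edge is red (a red K_2) or all edges are blue (a blue K_k). And K_{129} coloured all-blue has no blue K_130, so R(2, 130) > 129. Hence R(2, 130) = 130.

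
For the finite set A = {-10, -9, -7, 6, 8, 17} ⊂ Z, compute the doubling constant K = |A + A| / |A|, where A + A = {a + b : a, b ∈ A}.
K = |A + A| / |A| = 20/6 = 10/3

Enumerate A + A = {a + b : a, b ∈ A}. With |A| = 6, there are |A|^2 = 36 ordered sum pairs; collecting distinct values, A + A = {-20, -19, -18, -17, -16, -14, -4, -3, -2, -1, 1, 7, 8, 10, 12, 14, 16, 23, 25, 34}, so |A + A| = 20. Thus K = 20/6 = 10/3. For comparison, the minimum possible |A + A| over all 6-element sets is 2·6 − 1 = 11 (so min K = 11/6), attained only by arithmetic progressions.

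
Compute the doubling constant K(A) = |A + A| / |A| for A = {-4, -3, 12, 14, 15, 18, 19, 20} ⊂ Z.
K = |A + A| / |A| = 28/8 = 7/2

Enumerate A + A = {a + b : a, b ∈ A}. With |A| = 8, there are |A|^2 = 64 ordered sum pairs; collecting distinct values, A + A = {-8, -7, -6, 8, 9, 10, 11, 12, 14, 15, 16, 17, 24, 26, 27, 28, 29, 30, 31, 32, 33, 34, 35, 36, 37, 38, 39, 40}, so |A + A| = 28. Thus K = 28/8 = 7/2. For comparison, the minimum possible |A + A| over all 8-element sets is 2·8 − 1 = 15 (so min K = 15/8), attained only by arithmetic progressions.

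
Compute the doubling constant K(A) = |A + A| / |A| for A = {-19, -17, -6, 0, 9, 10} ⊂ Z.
K = |A + A| / |A| = 21/6 = 7/2

Enumerate A + A = {a + b : a, b ∈ A}. With |A| = 6, there are |A|^2 = 36 ordered sum pairs; collecting distinct values, A + A = {-38, -36, -34, -25, -23, -19, -17, -12, -10, -9, -8, -7, -6, 0, 3, 4, 9, 10, 18, 19, 20}, so |A + A| = 21. Thus K = 21/6 = 7/2. For comparison, the minimum possible |A + A| over all 6-element sets is 2·6 − 1 = 11 (so min K = 11/6), attained only by arithmetic progressions.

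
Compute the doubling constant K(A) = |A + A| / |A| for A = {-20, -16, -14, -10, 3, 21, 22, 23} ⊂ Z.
K = |A + A| / |A| = 32/8 = 4

Enumerate A + A = {a + b : a, b ∈ A}. With |A| = 8, there are |A|^2 = 64 ordered sum pairs; collecting distinct values, A + A = {-40, -36, -34, -32, -30, -28, -26, -24, -20, -17, -13, -11, -7, 1, 2, 3, 5, 6, 7, 8, 9, 11, 12, 13, 24, 25, 26, 42, 43, 44, 45, 46}, so |A + A| = 32. Thus K = 32/8 = 4. For comparison, the minimum possible |A + A| over all 8-element sets is 2·8 − 1 = 15 (so min K = 15/8), attained only by arithmetic progressions.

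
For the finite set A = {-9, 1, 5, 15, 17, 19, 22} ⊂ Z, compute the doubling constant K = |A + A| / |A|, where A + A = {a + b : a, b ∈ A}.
K = |A + A| / |A| = 24/7

Enumerate A + A = {a + b : a, b ∈ A}. With |A| = 7, there are |A|^2 = 49 ordered sum pairs; collecting distinct values, A + A = {-18, -8, -4, 2, 6, 8, 10, 13, 16, 18, 20, 22, 23, 24, 27, 30, 32, 34, 36, 37, 38, 39, 41, 44}, so |A + A| = 24. Thus K = 24/7. For comparison, the minimum possible |A + A| over all 7-element sets is 2·7 − 1 = 13 (so min K = 13/7), attained only by arithmetic progressions.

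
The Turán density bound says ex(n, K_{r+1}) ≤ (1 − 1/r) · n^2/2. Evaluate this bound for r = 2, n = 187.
Turán density bound = (1/2) · 187^2/2 = 34969/4 ≈ 8742.25

Turán's theorem: ex(n, K_{r+1}) is achieved by the complete r-partite Turán graph T(n, r) with parts as balanced as possible, and is at most (1 − 1/r) · n^2/2. For r = 2, n = 187: the density bound is (1/2) · 34969/2 = 34969/4 ≈ 8742.25. The integer-valued extremum is e(T(187, 2)) = 8742, which is strictly less than the density bound 34969/4 since 2 ∤ 187 (the parts of T(187, 2) cannot all be equal).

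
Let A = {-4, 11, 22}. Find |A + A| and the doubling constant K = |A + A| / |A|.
K = |A + A| / |A| = 6/3 = 2

Enumerate A + A = {a + b : a, b ∈ A}. With |A| = 3, there are |A|^2 = 9 ordered sum pairs; collecting distinct values, A + A = {-8, 7, 18, 22, 33, 44}, so |A + A| = 6. Thus K = 6/3 = 2. For comparison, the minimum possible |A + A| over all 3-element sets is 2·3 − 1 = 5 (so min K = 5/3), attained only by arithmetic progressions.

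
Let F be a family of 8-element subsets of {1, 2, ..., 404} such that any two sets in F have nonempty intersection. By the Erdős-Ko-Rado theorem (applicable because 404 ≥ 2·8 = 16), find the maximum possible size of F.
max |F| = C(403, 7) = 325050921257140

The Erdős-Ko-Rado theorem states: for n ≥ 2k, an intersecting family of k-subsets of an n-element set has size at most C(n − 1, k − 1), with equality for 'star' families {A ⊆ [n] : |A| = k, i ∈ A} (fix an element i). For n = 404, k = 8: C(403, 7) = 325050921257140.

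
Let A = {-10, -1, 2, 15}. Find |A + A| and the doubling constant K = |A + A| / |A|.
K = |A + A| / |A| = 10/4 = 5/2

Enumerate A + A = {a + b : a, b ∈ A}. With |A| = 4, there are |A|^2 = 16 ordered sum pairs; collecting distinct values, A + A = {-20, -11, -8, -2, 1, 4, 5, 14, 17, 30}, so |A + A| = 10. Thus K = 10/4 = 5/2. For comparison, the minimum possible |A + A| over all 4-element sets is 2·4 − 1 = 7 (so min K = 7/4), attained only by arithmetic progressions.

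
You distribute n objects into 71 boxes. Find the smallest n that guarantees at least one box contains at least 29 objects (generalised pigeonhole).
n = (29 − 1)·71 + 1 = 1989

By the generalised pigeonhole principle, to guarantee some box contains ≥ r objects we need more than (r − 1) · k objects total. Threshold: n = (r − 1) · k + 1. With r = 29 and k = 71: n = 28 · 71 + 1 = 1988 + 1 = 1989. For n = 1988 = 28 · 71, we can put exactly 28 objects in every box, avoiding 29 in any single one — so 1989 is tight.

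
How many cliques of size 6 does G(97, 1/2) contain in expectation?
E[# K_6] = C(97, 6) · (1/2)^C(6, 2) = 988172368 / 2^15 = 61760773/2048 ≈ 30156.627441

For each 6-subset S of vertices (there are C(97, 6) = 988172368 such S), let X_S = 1 if S induces a K_6 (all C(6, 2) = 15 edges present). Then P(X_S = 1) = (1/2)^15 = 1/32768. By linearity of expectation, E[# K_6] = C(97, 6) · (1/2)^15 = 988172368 / 32768 = 61760773/2048 ≈ 30156.627441.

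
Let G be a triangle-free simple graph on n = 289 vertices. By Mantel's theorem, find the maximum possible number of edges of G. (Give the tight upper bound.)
ex(289, K_3) = ⌊289^2/4⌋ = 20880

Mantel (1907): a triangle-free graph on n vertices has at most ⌊n^2/4⌋ edges, with equality for the complete bipartite graph K_{⌊n/2⌋, ⌈n/2⌉}. For n = 289: ⌊289^2/4⌋ = ⌊83521/4⌋ = 20880. The extremal graph is K_{144, 145}, which has 144·145 = 20880 edges.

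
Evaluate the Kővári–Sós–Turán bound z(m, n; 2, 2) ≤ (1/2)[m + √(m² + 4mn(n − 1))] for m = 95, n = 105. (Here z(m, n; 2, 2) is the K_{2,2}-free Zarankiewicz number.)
z(95, 105; 2, 2) ≤ (1/2)[95 + √(95² + 4·95·105·104)] = (1/2)[95 + √4158625] = 1067.1354

Kővári–Sós–Turán: let r_1, ..., r_95 be the row sums and z = Σ r_i the total number of 1s. Each pair of columns can share at most one row with both entries 1 (else a 2×2 all-ones block appears), so Σ_i C(r_i, 2) ≤ C(105, 2) = 5460. By convexity Σ_i C(r_i, 2) ≥ 95·C(z/95, 2) = z(z − 95)/(2·95), giving z² − 95z − 95·105·104 ≤ 0 and hence z ≤ (1/2)[95 + √(9025 + 4·1037400)] = (1/2)[95 + √4158625] ≈ (1/2)(95 + 2039.2707) = 1067.1354.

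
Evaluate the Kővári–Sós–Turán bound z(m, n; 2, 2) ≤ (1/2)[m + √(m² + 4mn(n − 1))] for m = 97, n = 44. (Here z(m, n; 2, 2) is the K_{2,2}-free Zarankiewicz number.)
z(97, 44; 2, 2) ≤ (1/2)[97 + √(97² + 4·97·44·43)] = (1/2)[97 + √743505] = 479.6337

Kővári–Sós–Turán: let r_1, ..., r_97 be the row sums and z = Σ r_i the total number of 1s. Each pair of columns can share at most one row with both entries 1 (else a 2×2 all-ones block appears), so Σ_i C(r_i, 2) ≤ C(44, 2) = 946. By convexity Σ_i C(r_i, 2) ≥ 97·C(z/97, 2) = z(z − 97)/(2·97), giving z² − 97z − 97·44·43 ≤ 0 and hence z ≤ (1/2)[97 + √(9409 + 4·183524)] = (1/2)[97 + √743505] ≈ (1/2)(97 + 862.2674) = 479.6337.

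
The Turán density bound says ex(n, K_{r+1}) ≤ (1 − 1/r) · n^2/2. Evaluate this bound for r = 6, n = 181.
Turán density bound = (5/6) · 181^2/2 = 163805/12 ≈ 13650.4167

Turán's theorem: ex(n, K_{r+1}) is achieved by the complete r-partite Turán graph T(n, r) with parts as balanced as possible, and is at most (1 − 1/r) · n^2/2. For r = 6, n = 181: the density bound is (5/6) · 32761/2 = 163805/12 ≈ 13650.4167. The integer-valued extremum is e(T(181, 6)) = 13650, which is strictly less than the density bound 163805/12 since 6 ∤ 181 (the parts of T(181, 6) cannot all be equal).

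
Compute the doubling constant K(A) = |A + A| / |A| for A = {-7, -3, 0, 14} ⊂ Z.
K = |A + A| / |A| = 10/4 = 5/2

Enumerate A + A = {a + b : a, b ∈ A}. With |A| = 4, there are |A|^2 = 16 ordered sum pairs; collecting distinct values, A + A = {-14, -10, -7, -6, -3, 0, 7, 11, 14, 28}, so |A + A| = 10. Thus K = 10/4 = 5/2. For comparison, the minimum possible |A + A| over all 4-element sets is 2·4 − 1 = 7 (so min K = 7/4), attained only by arithmetic progressions.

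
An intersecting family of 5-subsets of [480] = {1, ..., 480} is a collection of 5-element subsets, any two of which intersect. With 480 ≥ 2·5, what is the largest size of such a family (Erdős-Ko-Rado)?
max |F| = C(479, 4) = 2166095001

Erdős-Ko-Rado (1961): when n ≥ 2k, max |F| = C(n−1, k−1). The bound is attained by the star {A : i ∈ A} for any fixed i ∈ [n]. Here C(480−1, 5−1) = C(479, 4) = 2166095001.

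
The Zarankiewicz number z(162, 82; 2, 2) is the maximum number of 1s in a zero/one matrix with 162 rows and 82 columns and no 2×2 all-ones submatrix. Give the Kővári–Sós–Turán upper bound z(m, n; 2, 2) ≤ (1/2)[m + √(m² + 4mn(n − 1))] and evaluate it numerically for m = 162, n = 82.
z(162, 82; 2, 2) ≤ (1/2)[162 + √(162² + 4·162·82·81)] = (1/2)[162 + √4330260] = 1121.4638

Kővári–Sós–Turán: let r_1, ..., r_162 be the row sums and z = Σ r_i the total number of 1s. Each pair of columns can share at most one row with both entries 1 (else a 2×2 all-ones block appears), so Σ_i C(r_i, 2) ≤ C(82, 2) = 3321. By convexity Σ_i C(r_i, 2) ≥ 162·C(z/162, 2) = z(z − 162)/(2·162), giving z² − 162z − 162·82·81 ≤ 0 and hence z ≤ (1/2)[162 + √(26244 + 4·1076004)] = (1/2)[162 + √4330260] ≈ (1/2)(162 + 2080.9277) = 1121.4638.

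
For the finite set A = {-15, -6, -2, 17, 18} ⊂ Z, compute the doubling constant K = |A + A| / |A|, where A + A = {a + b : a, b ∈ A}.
K = |A + A| / |A| = 15/5 = 3

Enumerate A + A = {a + b : a, b ∈ A}. With |A| = 5, there are |A|^2 = 25 ordered sum pairs; collecting distinct values, A + A = {-30, -21, -17, -12, -8, -4, 2, 3, 11, 12, 15, 16, 34, 35, 36}, so |A + A| = 15. Thus K = 15/5 = 3. For comparison, the minimum possible |A + A| over all 5-element sets is 2·5 − 1 = 9 (so min K = 9/5), attained only by arithmetic progressions.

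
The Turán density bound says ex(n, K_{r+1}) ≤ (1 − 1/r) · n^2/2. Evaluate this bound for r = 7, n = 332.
Turán density bound = (6/7) · 332^2/2 = 330672/7 ≈ 47238.8571

Turán's theorem: ex(n, K_{r+1}) is achieved by the complete r-partite Turán graph T(n, r) with parts as balanced as possible, and is at most (1 − 1/r) · n^2/2. For r = 7, n = 332: the density bound is (6/7) · 110224/2 = 330672/7 ≈ 47238.8571. The integer-valued extremum is e(T(332, 7)) = 47238, which is strictly less than the density bound 330672/7 since 7 ∤ 332 (the parts of T(332, 7) cannot all be equal).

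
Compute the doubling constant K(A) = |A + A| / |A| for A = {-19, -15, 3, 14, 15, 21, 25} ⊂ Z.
K = |A + A| / |A| = 25/7

Enumerate A + A = {a + b : a, b ∈ A}. With |A| = 7, there are |A|^2 = 49 ordered sum pairs; collecting distinct values, A + A = {-38, -34, -30, -16, -12, -5, -4, -1, 0, 2, 6, 10, 17, 18, 24, 28, 29, 30, 35, 36, 39, 40, 42, 46, 50}, so |A + A| = 25. Thus K = 25/7. For comparison, the minimum possible |A + A| over all 7-element sets is 2·7 − 1 = 13 (so min K = 13/7), attained only by arithmetic progressions.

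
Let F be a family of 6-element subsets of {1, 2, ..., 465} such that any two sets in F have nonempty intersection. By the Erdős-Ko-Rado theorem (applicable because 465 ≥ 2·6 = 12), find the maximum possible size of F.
max |F| = C(464, 5) = 175395504592

Erdős-Ko-Rado (1961): when n ≥ 2k, max |F| = C(n−1, k−1). The bound is attained by the star {A : i ∈ A} for any fixed i ∈ [n]. Here C(465−1, 6−1) = C(464, 5) = 175395504592.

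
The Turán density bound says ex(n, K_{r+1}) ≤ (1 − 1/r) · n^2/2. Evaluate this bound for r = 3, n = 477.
Turán density bound = (2/3) · 477^2/2 = 75843

Turán's theorem: ex(n, K_{r+1}) is achieved by the complete r-partite Turán graph T(n, r) with parts as balanced as possible, and is at most (1 − 1/r) · n^2/2. For r = 3, n = 477: the density bound is (2/3) · 227529/2 = 75843. Since 3 ∣ 477, the Turán graph T(477, 3) has parts of equal size 159, and its edge count e(T(477, 3)) = 75843 attains the density bound exactly.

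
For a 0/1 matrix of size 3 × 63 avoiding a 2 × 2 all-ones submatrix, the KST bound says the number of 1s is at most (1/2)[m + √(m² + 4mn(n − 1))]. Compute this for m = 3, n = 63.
z(3, 63; 2, 2) ≤ (1/2)[3 + √(3² + 4·3·63·62)] = (1/2)[3 + √46881] = 109.7601

Kővári–Sós–Turán: let r_1, ..., r_3 be the row sums and z = Σ r_i the total number of 1s. Each pair of columns can share at most one row with both entries 1 (else a 2×2 all-ones block appears), so Σ_i C(r_i, 2) ≤ C(63, 2) = 1953. By convexity Σ_i C(r_i, 2) ≥ 3·C(z/3, 2) = z(z − 3)/(2·3), giving z² − 3z − 3·63·62 ≤ 0 and hence z ≤ (1/2)[3 + √(9 + 4·11718)] = (1/2)[3 + √46881] ≈ (1/2)(3 + 216.5202) = 109.7601.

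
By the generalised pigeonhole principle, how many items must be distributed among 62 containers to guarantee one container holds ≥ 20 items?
n = (20 − 1)·62 + 1 = 1179

By the generalised pigeonhole principle, to guarantee some box contains ≥ r objects we need more than (r − 1) · k objects total. Threshold: n = (r − 1) · k + 1. With r = 20 and k = 62: n = 19 · 62 + 1 = 1178 + 1 = 1179. For n = 1178 = 19 · 62, we can put exactly 19 objects in every box, avoiding 20 in any single one — so 1179 is tight.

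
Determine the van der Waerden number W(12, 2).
W(12, 2) = 12 + 1 = 13

A 2-term AP is any pair of integers, so a monochromatic 2-AP exists iff some colour is used at least twice. With 12 colours, the colouring i ↦ i on {1, ..., 12} uses each colour once, avoiding any monochromatic pair, so W(12, 2) > 12. For {1, ..., 13}, pigeonhole forces two integers of the same colour, which form a monochromatic 2-AP. Hence W(12, 2) = 13.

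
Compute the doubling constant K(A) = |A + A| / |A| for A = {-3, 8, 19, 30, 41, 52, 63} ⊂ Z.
K = |A + A| / |A| = 13/7

Enumerate A + A = {a + b : a, b ∈ A}. With |A| = 7, there are |A|^2 = 49 ordered sum pairs; collecting distinct values, A + A = {-6, 5, 16, 27, 38, 49, 60, 71, 82, 93, 104, 115, 126}, so |A + A| = 13. Thus K = 13/7. Here |A + A| = 2|A| − 1 = 13, the minimum possible — so K = 13/7 is minimal, which holds iff A is an arithmetic progression.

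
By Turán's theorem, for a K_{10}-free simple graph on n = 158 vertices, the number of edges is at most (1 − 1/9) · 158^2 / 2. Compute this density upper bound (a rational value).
Turán density bound = (8/9) · 158^2/2 = 99856/9 ≈ 11095.1111

Turán's theorem: ex(n, K_{r+1}) is achieved by the complete r-partite Turán graph T(n, r) with parts as balanced as possible, and is at most (1 − 1/r) · n^2/2. For r = 9, n = 158: the density bound is (8/9) · 24964/2 = 99856/9 ≈ 11095.1111. The integer-valued extremum is e(T(158, 9)) = 11094, which is strictly less than the density bound 99856/9 since 9 ∤ 158 (the parts of T(158, 9) cannot all be equal).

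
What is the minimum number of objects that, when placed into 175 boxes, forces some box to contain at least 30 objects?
n = (30 − 1)·175 + 1 = 5076

By the generalised pigeonhole principle, to guarantee some box contains ≥ r objects we need more than (r − 1) · k objects total. Threshold: n = (r − 1) · k + 1. With r = 30 and k = 175: n = 29 · 175 + 1 = 5075 + 1 = 5076. For n = 5075 = 29 · 175, we can put exactly 29 objects in every box, avoiding 30 in any single one — so 5076 is tight.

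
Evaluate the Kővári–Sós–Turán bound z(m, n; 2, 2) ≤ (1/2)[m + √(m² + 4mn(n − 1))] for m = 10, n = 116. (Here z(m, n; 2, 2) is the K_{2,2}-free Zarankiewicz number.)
z(10, 116; 2, 2) ≤ (1/2)[10 + √(10² + 4·10·116·115)] = (1/2)[10 + √533700] = 370.2739

Kővári–Sós–Turán: let r_1, ..., r_10 be the row sums and z = Σ r_i the total number of 1s. Each pair of columns can share at most one row with both entries 1 (else a 2×2 all-ones block appears), so Σ_i C(r_i, 2) ≤ C(116, 2) = 6670. By convexity Σ_i C(r_i, 2) ≥ 10·C(z/10, 2) = z(z − 10)/(2·10), giving z² − 10z − 10·116·115 ≤ 0 and hence z ≤ (1/2)[10 + √(100 + 4·133400)] = (1/2)[10 + √533700] ≈ (1/2)(10 + 730.5477) = 370.2739.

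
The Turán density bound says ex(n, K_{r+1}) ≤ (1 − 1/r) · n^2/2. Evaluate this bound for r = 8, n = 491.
Turán density bound = (7/8) · 491^2/2 = 1687567/16 ≈ 105472.9375

Turán's theorem: ex(n, K_{r+1}) is achieved by the complete r-partite Turán graph T(n, r) with parts as balanced as possible, and is at most (1 − 1/r) · n^2/2. For r = 8, n = 491: the density bound is (7/8) · 241081/2 = 1687567/16 ≈ 105472.9375. The integer-valued extremum is e(T(491, 8)) = 105472, which is strictly less than the density bound 1687567/16 since 8 ∤ 491 (the parts of T(491, 8) cannot all be equal).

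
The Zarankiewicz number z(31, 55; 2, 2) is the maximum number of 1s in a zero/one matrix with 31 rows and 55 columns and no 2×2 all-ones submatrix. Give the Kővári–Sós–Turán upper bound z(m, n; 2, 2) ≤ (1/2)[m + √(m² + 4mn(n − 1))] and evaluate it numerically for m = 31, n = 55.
z(31, 55; 2, 2) ≤ (1/2)[31 + √(31² + 4·31·55·54)] = (1/2)[31 + √369241] = 319.326

Kővári–Sós–Turán: let r_1, ..., r_31 be the row sums and z = Σ r_i the total number of 1s. Each pair of columns can share at most one row with both entries 1 (else a 2×2 all-ones block appears), so Σ_i C(r_i, 2) ≤ C(55, 2) = 1485. By convexity Σ_i C(r_i, 2) ≥ 31·C(z/31, 2) = z(z − 31)/(2·31), giving z² − 31z − 31·55·54 ≤ 0 and hence z ≤ (1/2)[31 + √(961 + 4·92070)] = (1/2)[31 + √369241] ≈ (1/2)(31 + 607.652) = 319.326.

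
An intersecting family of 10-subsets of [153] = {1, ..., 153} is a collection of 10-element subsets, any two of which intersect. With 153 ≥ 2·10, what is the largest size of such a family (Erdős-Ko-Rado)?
max |F| = C(152, 9) = 93755645897200

The Erdős-Ko-Rado theorem states: for n ≥ 2k, an intersecting family of k-subsets of an n-element set has size at most C(n − 1, k − 1), with equality for 'star' families {A ⊆ [n] : |A| = k, i ∈ A} (fix an element i). For n = 153, k = 10: C(152, 9) = 93755645897200.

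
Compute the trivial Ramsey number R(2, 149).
R(2, 149) = 149

R(2, k) = k for all k ≥ 2: in a 2-colouring of K_k, either some edge is red (a red K_2) or all edges are blue (a blue K_k). And K_{148} coloured all-blue has no blue K_149, so R(2, 149) > 148. Hence R(2, 149) = 149.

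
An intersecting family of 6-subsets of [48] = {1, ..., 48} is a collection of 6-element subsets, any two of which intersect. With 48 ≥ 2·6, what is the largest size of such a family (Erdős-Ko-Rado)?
max |F| = C(47, 5) = 1533939

The Erdős-Ko-Rado theorem states: for n ≥ 2k, an intersecting family of k-subsets of an n-element set has size at most C(n − 1, k − 1), with equality for 'star' families {A ⊆ [n] : |A| = k, i ∈ A} (fix an element i). For n = 48, k = 6: C(47, 5) = 1533939.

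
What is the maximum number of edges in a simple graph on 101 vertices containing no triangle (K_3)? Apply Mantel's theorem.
ex(101, K_3) = ⌊101^2/4⌋ = 2550

Mantel (1907): a triangle-free graph on n vertices has at most ⌊n^2/4⌋ edges, with equality for the complete bipartite graph K_{⌊n/2⌋, ⌈n/2⌉}. For n = 101: ⌊101^2/4⌋ = ⌊10201/4⌋ = 2550. The extremal graph is K_{50, 51}, which has 50·51 = 2550 edges.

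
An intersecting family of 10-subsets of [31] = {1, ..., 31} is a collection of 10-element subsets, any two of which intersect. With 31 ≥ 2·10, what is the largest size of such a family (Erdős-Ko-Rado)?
max |F| = C(30, 9) = 14307150

The Erdős-Ko-Rado theorem states: for n ≥ 2k, an intersecting family of k-subsets of an n-element set has size at most C(n − 1, k − 1), with equality for 'star' families {A ⊆ [n] : |A| = k, i ∈ A} (fix an element i). For n = 31, k = 10: C(30, 9) = 14307150.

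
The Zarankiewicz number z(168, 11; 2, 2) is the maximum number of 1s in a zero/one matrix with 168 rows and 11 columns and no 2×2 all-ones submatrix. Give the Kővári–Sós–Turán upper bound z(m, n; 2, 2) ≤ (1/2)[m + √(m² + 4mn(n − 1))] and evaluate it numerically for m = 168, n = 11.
z(168, 11; 2, 2) ≤ (1/2)[168 + √(168² + 4·168·11·10)] = (1/2)[168 + √102144] = 243.7999

Kővári–Sós–Turán: let r_1, ..., r_168 be the row sums and z = Σ r_i the total number of 1s. Each pair of columns can share at most one row with both entries 1 (else a 2×2 all-ones block appears), so Σ_i C(r_i, 2) ≤ C(11, 2) = 55. By convexity Σ_i C(r_i, 2) ≥ 168·C(z/168, 2) = z(z − 168)/(2·168), giving z² − 168z − 168·11·10 ≤ 0 and hence z ≤ (1/2)[168 + √(28224 + 4·18480)] = (1/2)[168 + √102144] ≈ (1/2)(168 + 319.5997) = 243.7999.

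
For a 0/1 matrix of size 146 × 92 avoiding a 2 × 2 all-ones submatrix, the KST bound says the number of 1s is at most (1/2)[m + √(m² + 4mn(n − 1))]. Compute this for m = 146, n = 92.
z(146, 92; 2, 2) ≤ (1/2)[146 + √(146² + 4·146·92·91)] = (1/2)[146 + √4910564] = 1180.9896

Kővári–Sós–Turán: let r_1, ..., r_146 be the row sums and z = Σ r_i the total number of 1s. Each pair of columns can share at most one row with both entries 1 (else a 2×2 all-ones block appears), so Σ_i C(r_i, 2) ≤ C(92, 2) = 4186. By convexity Σ_i C(r_i, 2) ≥ 146·C(z/146, 2) = z(z − 146)/(2·146), giving z² − 146z − 146·92·91 ≤ 0 and hence z ≤ (1/2)[146 + √(21316 + 4·1222312)] = (1/2)[146 + √4910564] ≈ (1/2)(146 + 2215.9792) = 1180.9896.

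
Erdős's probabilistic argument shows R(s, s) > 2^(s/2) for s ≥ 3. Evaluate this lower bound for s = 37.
2^(37/2) = 370727.6001; so R(37, 37) > 370727.6001

Colour each edge of K_n uniformly at random with red/blue. The expected number of monochromatic K_37 is C(n, 37) · 2 · 2^(−C(37,2)). If C(n, 37) · 2^(1 − C(37,2)) < 1, then with positive probability no monochromatic K_37 exists, so R(37, 37) > n. The standard estimate C(n, 37) ≤ n^37/37! shows this inequality holds whenever n ≤ 2^(37/2) (since 37! · 2^(C(37,2) − 1) > 2^(37^2/2) ≥ n^37). Hence R(37, 37) > 2^(37/2) = 370727.6001.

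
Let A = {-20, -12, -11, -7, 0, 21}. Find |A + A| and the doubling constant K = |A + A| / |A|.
K = |A + A| / |A| = 21/6 = 7/2

Enumerate A + A = {a + b : a, b ∈ A}. With |A| = 6, there are |A|^2 = 36 ordered sum pairs; collecting distinct values, A + A = {-40, -32, -31, -27, -24, -23, -22, -20, -19, -18, -14, -12, -11, -7, 0, 1, 9, 10, 14, 21, 42}, so |A + A| = 21. Thus K = 21/6 = 7/2. For comparison, the minimum possible |A + A| over all 6-element sets is 2·6 − 1 = 11 (so min K = 11/6), attained only by arithmetic progressions.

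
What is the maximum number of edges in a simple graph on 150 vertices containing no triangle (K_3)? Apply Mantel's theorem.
ex(150, K_3) = ⌊150^2/4⌋ = 5625

Mantel (1907): a triangle-free graph on n vertices has at most ⌊n^2/4⌋ edges, with equality for the complete bipartite graph K_{⌊n/2⌋, ⌈n/2⌉}. For n = 150: ⌊150^2/4⌋ = ⌊22500/4⌋ = 5625. The extremal graph is K_{75, 75}, which has 75·75 = 5625 edges.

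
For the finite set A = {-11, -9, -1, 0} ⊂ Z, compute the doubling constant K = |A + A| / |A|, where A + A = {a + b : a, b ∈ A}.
K = |A + A| / |A| = 10/4 = 5/2

Enumerate A + A = {a + b : a, b ∈ A}. With |A| = 4, there are |A|^2 = 16 ordered sum pairs; collecting distinct values, A + A = {-22, -20, -18, -12, -11, -10, -9, -2, -1, 0}, so |A + A| = 10. Thus K = 10/4 = 5/2. For comparison, the minimum possible |A + A| over all 4-element sets is 2·4 − 1 = 7 (so min K = 7/4), attained only by arithmetic progressions.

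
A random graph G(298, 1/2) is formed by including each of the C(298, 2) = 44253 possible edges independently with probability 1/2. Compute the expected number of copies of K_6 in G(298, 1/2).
E[# K_6] = C(298, 6) · (1/2)^C(6, 2) = 924631947162 / 2^15 = 462315973581/16384 ≈ 28217527.684387

For each 6-subset S of vertices (there are C(298, 6) = 924631947162 such S), let X_S = 1 if S induces a K_6 (all C(6, 2) = 15 edges present). Then P(X_S = 1) = (1/2)^15 = 1/32768. By linearity of expectation, E[# K_6] = C(298, 6) · (1/2)^15 = 924631947162 / 32768 = 462315973581/16384 ≈ 28217527.684387.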